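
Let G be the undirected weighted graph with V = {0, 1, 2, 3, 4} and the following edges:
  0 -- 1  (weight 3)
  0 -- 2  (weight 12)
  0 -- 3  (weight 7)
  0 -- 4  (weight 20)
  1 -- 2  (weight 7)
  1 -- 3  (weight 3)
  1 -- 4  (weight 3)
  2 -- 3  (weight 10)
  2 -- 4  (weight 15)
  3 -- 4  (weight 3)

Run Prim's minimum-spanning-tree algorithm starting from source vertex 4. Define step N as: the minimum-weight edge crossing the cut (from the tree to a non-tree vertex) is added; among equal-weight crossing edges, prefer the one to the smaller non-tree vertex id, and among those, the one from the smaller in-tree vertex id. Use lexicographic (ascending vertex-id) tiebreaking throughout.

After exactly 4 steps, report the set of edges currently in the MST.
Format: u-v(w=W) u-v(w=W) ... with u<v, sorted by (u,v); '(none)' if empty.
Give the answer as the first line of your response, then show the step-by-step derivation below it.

0-1(w=3) 1-2(w=7) 1-3(w=3) 1-4(w=3)

step 1: add edge 1-4 (w=3); MST = {1-4(w=3)}
step 2: add edge 0-1 (w=3); MST = {0-1(w=3) 1-4(w=3)}
step 3: add edge 1-3 (w=3); MST = {0-1(w=3) 1-3(w=3) 1-4(w=3)}
step 4: add edge 1-2 (w=7); MST = {0-1(w=3) 1-2(w=7) 1-3(w=3) 1-4(w=3)}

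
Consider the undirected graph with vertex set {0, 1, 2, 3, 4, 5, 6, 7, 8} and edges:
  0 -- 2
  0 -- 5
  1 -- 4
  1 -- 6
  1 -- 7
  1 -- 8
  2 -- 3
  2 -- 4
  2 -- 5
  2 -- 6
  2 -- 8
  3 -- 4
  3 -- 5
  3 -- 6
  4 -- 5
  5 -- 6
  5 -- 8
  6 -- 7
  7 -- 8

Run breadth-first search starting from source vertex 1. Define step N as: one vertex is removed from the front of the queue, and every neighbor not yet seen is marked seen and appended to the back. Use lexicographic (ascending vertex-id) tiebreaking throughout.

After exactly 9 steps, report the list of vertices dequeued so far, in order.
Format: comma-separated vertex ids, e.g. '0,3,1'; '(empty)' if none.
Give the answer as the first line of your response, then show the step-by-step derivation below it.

1,4,6,7,8,2,3,5,0

step 1: dequeue 1; queue=[4,6,7,8]; order=1
step 2: dequeue 4; queue=[6,7,8,2,3,5]; order=1,4
step 3: dequeue 6; queue=[7,8,2,3,5]; order=1,4,6
step 4: dequeue 7; queue=[8,2,3,5]; order=1,4,6,7
step 5: dequeue 8; queue=[2,3,5]; order=1,4,6,7,8
step 6: dequeue 2; queue=[3,5,0]; order=1,4,6,7,8,2
step 7: dequeue 3; queue=[5,0]; order=1,4,6,7,8,2,3
step 8: dequeue 5; queue=[0]; order=1,4,6,7,8,2,3,5
step 9: dequeue 0; queue=[(empty)]; order=1,4,6,7,8,2,3,5,0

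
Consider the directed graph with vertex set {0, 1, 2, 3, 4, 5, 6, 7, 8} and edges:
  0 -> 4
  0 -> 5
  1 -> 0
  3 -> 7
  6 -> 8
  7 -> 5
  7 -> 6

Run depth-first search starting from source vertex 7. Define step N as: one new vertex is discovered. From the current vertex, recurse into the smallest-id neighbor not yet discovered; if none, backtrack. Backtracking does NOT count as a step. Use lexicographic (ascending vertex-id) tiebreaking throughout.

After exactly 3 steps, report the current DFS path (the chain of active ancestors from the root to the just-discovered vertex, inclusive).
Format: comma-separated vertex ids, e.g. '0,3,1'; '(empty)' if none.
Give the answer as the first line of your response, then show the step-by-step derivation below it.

7,6

step 1: discover 7; path=7; order=7
step 2: discover 5; path=7>5; order=7,5
step 3: discover 6; path=7>6; order=7,5,6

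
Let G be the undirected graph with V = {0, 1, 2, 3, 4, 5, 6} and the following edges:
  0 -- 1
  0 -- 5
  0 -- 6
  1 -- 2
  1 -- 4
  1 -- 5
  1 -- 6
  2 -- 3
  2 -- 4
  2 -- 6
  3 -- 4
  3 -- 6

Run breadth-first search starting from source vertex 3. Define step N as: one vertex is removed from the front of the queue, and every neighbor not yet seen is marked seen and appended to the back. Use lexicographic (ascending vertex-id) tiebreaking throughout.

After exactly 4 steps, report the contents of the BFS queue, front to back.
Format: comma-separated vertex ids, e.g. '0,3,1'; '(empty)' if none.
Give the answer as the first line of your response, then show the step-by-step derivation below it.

1,0

step 1: dequeue 3; queue=[2,4,6]; order=3
step 2: dequeue 2; queue=[4,6,1]; order=3,2
step 3: dequeue 4; queue=[6,1]; order=3,2,4
step 4: dequeue 6; queue=[1,0]; order=3,2,4,6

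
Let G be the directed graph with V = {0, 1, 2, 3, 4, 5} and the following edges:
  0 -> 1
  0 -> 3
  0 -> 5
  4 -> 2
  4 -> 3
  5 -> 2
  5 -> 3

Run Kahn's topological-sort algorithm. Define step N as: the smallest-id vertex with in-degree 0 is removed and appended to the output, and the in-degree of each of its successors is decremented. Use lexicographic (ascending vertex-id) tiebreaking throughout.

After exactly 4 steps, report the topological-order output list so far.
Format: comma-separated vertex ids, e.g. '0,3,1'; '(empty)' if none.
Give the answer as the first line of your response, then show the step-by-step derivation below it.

0,1,4,5

step 1: output 0; order=[0]; indeg=(0,0,2,2,0,0)
step 2: output 1; order=[0,1]; indeg=(0,0,2,2,0,0)
step 3: output 4; order=[0,1,4]; indeg=(0,0,1,1,0,0)
step 4: output 5; order=[0,1,4,5]; indeg=(0,0,0,0,0,0)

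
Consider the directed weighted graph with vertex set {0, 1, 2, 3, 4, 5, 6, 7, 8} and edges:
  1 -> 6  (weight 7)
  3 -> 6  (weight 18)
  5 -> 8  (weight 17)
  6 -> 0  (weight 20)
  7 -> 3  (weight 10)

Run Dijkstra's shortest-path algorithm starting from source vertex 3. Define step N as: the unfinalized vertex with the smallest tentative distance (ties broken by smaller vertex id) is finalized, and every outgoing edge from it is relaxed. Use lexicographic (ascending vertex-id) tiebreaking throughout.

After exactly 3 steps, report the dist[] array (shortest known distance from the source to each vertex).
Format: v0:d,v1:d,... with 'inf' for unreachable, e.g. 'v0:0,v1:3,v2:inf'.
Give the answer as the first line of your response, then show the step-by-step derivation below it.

v0:38,v1:inf,v2:inf,v3:0,v4:inf,v5:inf,v6:18,v7:inf,v8:inf

step 1: dist = v0:inf,v1:inf,v2:inf,v3:0,v4:inf,v5:inf,v6:18,v7:inf,v8:inf
step 2: dist = v0:38,v1:inf,v2:inf,v3:0,v4:inf,v5:inf,v6:18,v7:inf,v8:inf
step 3: dist = v0:38,v1:inf,v2:inf,v3:0,v4:inf,v5:inf,v6:18,v7:inf,v8:inf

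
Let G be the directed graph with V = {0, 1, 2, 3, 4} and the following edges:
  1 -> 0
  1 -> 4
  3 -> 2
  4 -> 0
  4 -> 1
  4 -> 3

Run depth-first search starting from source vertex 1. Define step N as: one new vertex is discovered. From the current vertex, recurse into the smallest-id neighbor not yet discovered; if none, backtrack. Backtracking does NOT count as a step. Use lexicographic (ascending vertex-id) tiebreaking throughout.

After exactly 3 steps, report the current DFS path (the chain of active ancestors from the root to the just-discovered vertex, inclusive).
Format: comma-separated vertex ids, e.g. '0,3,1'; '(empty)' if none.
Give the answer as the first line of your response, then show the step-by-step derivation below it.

1,4

step 1: discover 1; path=1; order=1
step 2: discover 0; path=1>0; order=1,0
step 3: discover 4; path=1>4; order=1,0,4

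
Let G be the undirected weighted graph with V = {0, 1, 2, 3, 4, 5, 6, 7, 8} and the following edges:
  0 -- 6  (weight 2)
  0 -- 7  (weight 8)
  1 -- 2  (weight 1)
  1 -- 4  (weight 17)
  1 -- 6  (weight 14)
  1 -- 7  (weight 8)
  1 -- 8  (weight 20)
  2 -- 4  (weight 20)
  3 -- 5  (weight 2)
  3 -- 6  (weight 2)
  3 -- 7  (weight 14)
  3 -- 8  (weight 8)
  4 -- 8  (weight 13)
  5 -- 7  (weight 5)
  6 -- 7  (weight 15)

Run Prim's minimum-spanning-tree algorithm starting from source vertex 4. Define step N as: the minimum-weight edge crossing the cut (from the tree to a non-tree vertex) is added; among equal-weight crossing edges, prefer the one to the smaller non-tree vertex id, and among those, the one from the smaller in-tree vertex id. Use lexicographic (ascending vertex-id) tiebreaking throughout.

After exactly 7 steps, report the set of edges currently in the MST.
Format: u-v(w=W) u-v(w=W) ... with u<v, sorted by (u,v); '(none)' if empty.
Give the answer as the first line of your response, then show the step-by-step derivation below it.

0-6(w=2) 1-7(w=8) 3-5(w=2) 3-6(w=2) 3-8(w=8) 4-8(w=13) 5-7(w=5)

step 1: add edge 4-8 (w=13); MST = {4-8(w=13)}
step 2: add edge 3-8 (w=8); MST = {3-8(w=8) 4-8(w=13)}
step 3: add edge 3-5 (w=2); MST = {3-5(w=2) 3-8(w=8) 4-8(w=13)}
step 4: add edge 3-6 (w=2); MST = {3-5(w=2) 3-6(w=2) 3-8(w=8) 4-8(w=13)}
step 5: add edge 0-6 (w=2); MST = {0-6(w=2) 3-5(w=2) 3-6(w=2) 3-8(w=8) 4-8(w=13)}
step 6: add edge 5-7 (w=5); MST = {0-6(w=2) 3-5(w=2) 3-6(w=2) 3-8(w=8) 4-8(w=13) 5-7(w=5)}
step 7: add edge 1-7 (w=8); MST = {0-6(w=2) 1-7(w=8) 3-5(w=2) 3-6(w=2) 3-8(w=8) 4-8(w=13) 5-7(w=5)}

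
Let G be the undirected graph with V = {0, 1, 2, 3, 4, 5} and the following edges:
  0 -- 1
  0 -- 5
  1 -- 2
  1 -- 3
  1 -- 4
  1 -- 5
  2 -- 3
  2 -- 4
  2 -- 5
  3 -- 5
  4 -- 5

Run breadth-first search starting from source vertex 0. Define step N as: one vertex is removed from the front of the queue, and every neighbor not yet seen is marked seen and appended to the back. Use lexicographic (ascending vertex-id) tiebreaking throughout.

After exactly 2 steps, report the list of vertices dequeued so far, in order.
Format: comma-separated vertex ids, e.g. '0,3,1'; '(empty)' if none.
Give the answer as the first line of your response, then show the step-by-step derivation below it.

0,1

step 1: dequeue 0; queue=[1,5]; order=0
step 2: dequeue 1; queue=[5,2,3,4]; order=0,1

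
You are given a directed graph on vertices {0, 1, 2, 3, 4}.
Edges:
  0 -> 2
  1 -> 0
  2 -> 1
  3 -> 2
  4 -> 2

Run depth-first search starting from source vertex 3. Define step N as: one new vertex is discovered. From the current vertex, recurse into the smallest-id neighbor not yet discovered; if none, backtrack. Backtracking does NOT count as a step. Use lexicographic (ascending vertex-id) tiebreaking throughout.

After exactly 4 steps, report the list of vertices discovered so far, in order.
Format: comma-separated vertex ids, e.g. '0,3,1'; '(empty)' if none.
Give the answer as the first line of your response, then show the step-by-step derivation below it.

3,2,1,0

step 1: discover 3; path=3; order=3
step 2: discover 2; path=3>2; order=3,2
step 3: discover 1; path=3>2>1; order=3,2,1
step 4: discover 0; path=3>2>1>0; order=3,2,1,0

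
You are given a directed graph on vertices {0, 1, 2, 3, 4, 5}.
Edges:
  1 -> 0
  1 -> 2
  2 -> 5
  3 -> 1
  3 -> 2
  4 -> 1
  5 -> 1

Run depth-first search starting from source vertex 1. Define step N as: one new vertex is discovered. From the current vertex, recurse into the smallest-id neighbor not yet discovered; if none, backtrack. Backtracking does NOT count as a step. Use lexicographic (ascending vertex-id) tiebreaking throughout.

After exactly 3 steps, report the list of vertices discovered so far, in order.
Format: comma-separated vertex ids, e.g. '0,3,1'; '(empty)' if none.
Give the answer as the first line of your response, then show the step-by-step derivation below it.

1,0,2

step 1: discover 1; path=1; order=1
step 2: discover 0; path=1>0; order=1,0
step 3: discover 2; path=1>2; order=1,0,2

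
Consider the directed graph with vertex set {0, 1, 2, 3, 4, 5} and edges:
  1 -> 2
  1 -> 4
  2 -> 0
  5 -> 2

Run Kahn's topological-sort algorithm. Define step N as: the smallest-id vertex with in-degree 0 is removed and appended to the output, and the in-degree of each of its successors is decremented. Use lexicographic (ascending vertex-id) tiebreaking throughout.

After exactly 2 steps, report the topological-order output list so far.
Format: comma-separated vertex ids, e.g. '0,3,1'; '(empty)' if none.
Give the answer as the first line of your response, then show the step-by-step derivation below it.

1,3

step 1: output 1; order=[1]; indeg=(1,0,1,0,0,0)
step 2: output 3; order=[1,3]; indeg=(1,0,1,0,0,0)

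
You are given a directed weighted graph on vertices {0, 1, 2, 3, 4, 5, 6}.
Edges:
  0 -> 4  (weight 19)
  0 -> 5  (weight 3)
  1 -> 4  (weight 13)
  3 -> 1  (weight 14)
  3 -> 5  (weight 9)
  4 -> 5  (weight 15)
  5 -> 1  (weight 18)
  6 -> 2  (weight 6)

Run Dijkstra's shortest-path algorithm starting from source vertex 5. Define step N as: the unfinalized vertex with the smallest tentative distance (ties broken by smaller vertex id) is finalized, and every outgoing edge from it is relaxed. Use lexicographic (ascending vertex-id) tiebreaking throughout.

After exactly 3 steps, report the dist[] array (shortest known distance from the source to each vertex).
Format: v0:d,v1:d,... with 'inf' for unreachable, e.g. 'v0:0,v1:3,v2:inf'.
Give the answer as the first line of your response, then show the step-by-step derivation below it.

v0:inf,v1:18,v2:inf,v3:inf,v4:31,v5:0,v6:inf

step 1: dist = v0:inf,v1:18,v2:inf,v3:inf,v4:inf,v5:0,v6:inf
step 2: dist = v0:inf,v1:18,v2:inf,v3:inf,v4:31,v5:0,v6:inf
step 3: dist = v0:inf,v1:18,v2:inf,v3:inf,v4:31,v5:0,v6:inf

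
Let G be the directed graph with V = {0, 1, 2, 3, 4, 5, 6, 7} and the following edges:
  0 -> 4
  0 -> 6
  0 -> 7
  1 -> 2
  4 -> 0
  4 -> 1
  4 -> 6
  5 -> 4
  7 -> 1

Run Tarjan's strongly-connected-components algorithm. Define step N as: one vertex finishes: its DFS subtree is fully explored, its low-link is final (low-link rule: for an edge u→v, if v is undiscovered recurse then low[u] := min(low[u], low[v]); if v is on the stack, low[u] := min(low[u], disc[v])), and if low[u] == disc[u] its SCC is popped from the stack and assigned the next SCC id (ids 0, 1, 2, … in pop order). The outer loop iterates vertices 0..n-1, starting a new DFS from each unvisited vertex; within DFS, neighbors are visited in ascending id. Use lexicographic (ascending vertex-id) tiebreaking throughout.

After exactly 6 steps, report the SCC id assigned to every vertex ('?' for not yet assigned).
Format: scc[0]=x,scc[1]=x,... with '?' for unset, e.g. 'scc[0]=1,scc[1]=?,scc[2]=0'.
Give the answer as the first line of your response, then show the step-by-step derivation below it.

scc[0]=4,scc[1]=1,scc[2]=0,scc[3]=?,scc[4]=4,scc[5]=?,scc[6]=2,scc[7]=3

step 1: low=(low[0]=0,low[1]=2,low[2]=3,low[3]=?,low[4]=0,low[5]=?,low[6]=?,low[7]=?); scc=(scc[0]=?,scc[1]=?,scc[2]=0,scc[3]=?,scc[4]=?,scc[5]=?,scc[6]=?,scc[7]=?)
step 2: low=(low[0]=0,low[1]=2,low[2]=3,low[3]=?,low[4]=0,low[5]=?,low[6]=?,low[7]=?); scc=(scc[0]=?,scc[1]=1,scc[2]=0,scc[3]=?,scc[4]=?,scc[5]=?,scc[6]=?,scc[7]=?)
step 3: low=(low[0]=0,low[1]=2,low[2]=3,low[3]=?,low[4]=0,low[5]=?,low[6]=4,low[7]=?); scc=(scc[0]=?,scc[1]=1,scc[2]=0,scc[3]=?,scc[4]=?,scc[5]=?,scc[6]=2,scc[7]=?)
step 4: low=(low[0]=0,low[1]=2,low[2]=3,low[3]=?,low[4]=0,low[5]=?,low[6]=4,low[7]=?); scc=(scc[0]=?,scc[1]=1,scc[2]=0,scc[3]=?,scc[4]=?,scc[5]=?,scc[6]=2,scc[7]=?)
step 5: low=(low[0]=0,low[1]=2,low[2]=3,low[3]=?,low[4]=0,low[5]=?,low[6]=4,low[7]=5); scc=(scc[0]=?,scc[1]=1,scc[2]=0,scc[3]=?,scc[4]=?,scc[5]=?,scc[6]=2,scc[7]=3)
step 6: low=(low[0]=0,low[1]=2,low[2]=3,low[3]=?,low[4]=0,low[5]=?,low[6]=4,low[7]=5); scc=(scc[0]=4,scc[1]=1,scc[2]=0,scc[3]=?,scc[4]=4,scc[5]=?,scc[6]=2,scc[7]=3)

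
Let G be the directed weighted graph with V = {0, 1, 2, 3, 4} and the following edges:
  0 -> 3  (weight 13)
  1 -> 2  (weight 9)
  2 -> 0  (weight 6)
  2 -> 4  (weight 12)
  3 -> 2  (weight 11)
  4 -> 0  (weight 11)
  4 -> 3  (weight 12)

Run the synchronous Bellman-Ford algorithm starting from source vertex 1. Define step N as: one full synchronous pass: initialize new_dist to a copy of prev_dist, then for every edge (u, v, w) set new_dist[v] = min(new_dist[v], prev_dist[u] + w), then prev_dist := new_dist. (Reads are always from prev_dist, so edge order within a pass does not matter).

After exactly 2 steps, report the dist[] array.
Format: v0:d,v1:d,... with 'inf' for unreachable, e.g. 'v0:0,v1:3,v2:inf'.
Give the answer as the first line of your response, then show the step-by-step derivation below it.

v0:15,v1:0,v2:9,v3:inf,v4:21

step 1: dist = v0:inf,v1:0,v2:9,v3:inf,v4:inf
step 2: dist = v0:15,v1:0,v2:9,v3:inf,v4:21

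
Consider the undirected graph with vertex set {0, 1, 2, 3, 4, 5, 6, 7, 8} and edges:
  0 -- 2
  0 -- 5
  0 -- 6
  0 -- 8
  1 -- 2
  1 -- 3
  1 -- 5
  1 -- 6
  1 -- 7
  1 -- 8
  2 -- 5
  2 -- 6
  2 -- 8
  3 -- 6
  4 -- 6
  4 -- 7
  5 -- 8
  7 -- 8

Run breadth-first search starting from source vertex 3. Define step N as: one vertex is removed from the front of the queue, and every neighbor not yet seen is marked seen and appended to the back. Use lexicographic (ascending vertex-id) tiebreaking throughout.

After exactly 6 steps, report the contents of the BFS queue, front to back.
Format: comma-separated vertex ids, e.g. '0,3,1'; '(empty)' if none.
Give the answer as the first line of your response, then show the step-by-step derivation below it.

8,0,4

step 1: dequeue 3; queue=[1,6]; order=3
step 2: dequeue 1; queue=[6,2,5,7,8]; order=3,1
step 3: dequeue 6; queue=[2,5,7,8,0,4]; order=3,1,6
step 4: dequeue 2; queue=[5,7,8,0,4]; order=3,1,6,2
step 5: dequeue 5; queue=[7,8,0,4]; order=3,1,6,2,5
step 6: dequeue 7; queue=[8,0,4]; order=3,1,6,2,5,7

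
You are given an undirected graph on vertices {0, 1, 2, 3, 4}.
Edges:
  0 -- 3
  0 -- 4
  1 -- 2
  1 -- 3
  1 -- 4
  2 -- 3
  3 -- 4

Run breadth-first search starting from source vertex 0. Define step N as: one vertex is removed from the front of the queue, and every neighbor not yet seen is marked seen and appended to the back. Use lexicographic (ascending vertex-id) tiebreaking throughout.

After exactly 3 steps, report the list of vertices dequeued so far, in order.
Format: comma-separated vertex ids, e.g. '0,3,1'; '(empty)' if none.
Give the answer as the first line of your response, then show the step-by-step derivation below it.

0,3,4

step 1: dequeue 0; queue=[3,4]; order=0
step 2: dequeue 3; queue=[4,1,2]; order=0,3
step 3: dequeue 4; queue=[1,2]; order=0,3,4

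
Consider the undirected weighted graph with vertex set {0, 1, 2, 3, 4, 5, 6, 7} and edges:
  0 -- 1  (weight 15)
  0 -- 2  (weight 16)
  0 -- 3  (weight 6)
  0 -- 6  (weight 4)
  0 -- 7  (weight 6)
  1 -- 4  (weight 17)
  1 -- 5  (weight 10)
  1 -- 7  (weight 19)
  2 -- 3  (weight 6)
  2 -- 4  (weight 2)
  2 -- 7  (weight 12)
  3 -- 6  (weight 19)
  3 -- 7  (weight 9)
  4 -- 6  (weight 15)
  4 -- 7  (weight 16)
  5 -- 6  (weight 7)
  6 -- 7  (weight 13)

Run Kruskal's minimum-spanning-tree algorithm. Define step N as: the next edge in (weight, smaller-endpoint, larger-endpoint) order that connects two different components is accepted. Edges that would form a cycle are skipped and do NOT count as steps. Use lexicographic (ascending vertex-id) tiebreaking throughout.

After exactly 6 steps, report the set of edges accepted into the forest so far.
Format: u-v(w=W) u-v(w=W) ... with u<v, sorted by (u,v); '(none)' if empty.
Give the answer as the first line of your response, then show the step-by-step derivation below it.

0-3(w=6) 0-6(w=4) 0-7(w=6) 2-3(w=6) 2-4(w=2) 5-6(w=7)

step 1: add edge 2-4 (w=2); MST = {2-4(w=2)}
step 2: add edge 0-6 (w=4); MST = {0-6(w=4) 2-4(w=2)}
step 3: add edge 0-3 (w=6); MST = {0-3(w=6) 0-6(w=4) 2-4(w=2)}
step 4: add edge 0-7 (w=6); MST = {0-3(w=6) 0-6(w=4) 0-7(w=6) 2-4(w=2)}
step 5: add edge 2-3 (w=6); MST = {0-3(w=6) 0-6(w=4) 0-7(w=6) 2-3(w=6) 2-4(w=2)}
step 6: add edge 5-6 (w=7); MST = {0-3(w=6) 0-6(w=4) 0-7(w=6) 2-3(w=6) 2-4(w=2) 5-6(w=7)}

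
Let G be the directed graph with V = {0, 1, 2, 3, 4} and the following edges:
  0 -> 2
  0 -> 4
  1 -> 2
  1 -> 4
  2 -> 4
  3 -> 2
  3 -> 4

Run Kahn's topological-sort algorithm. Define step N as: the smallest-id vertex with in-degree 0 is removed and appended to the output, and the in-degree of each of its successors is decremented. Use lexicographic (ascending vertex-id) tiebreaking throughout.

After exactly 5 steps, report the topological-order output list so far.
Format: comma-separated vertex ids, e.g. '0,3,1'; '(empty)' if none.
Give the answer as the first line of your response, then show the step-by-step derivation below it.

0,1,3,2,4

step 1: output 0; order=[0]; indeg=(0,0,2,0,3)
step 2: output 1; order=[0,1]; indeg=(0,0,1,0,2)
step 3: output 3; order=[0,1,3]; indeg=(0,0,0,0,1)
step 4: output 2; order=[0,1,3,2]; indeg=(0,0,0,0,0)
step 5: output 4; order=[0,1,3,2,4]; indeg=(0,0,0,0,0)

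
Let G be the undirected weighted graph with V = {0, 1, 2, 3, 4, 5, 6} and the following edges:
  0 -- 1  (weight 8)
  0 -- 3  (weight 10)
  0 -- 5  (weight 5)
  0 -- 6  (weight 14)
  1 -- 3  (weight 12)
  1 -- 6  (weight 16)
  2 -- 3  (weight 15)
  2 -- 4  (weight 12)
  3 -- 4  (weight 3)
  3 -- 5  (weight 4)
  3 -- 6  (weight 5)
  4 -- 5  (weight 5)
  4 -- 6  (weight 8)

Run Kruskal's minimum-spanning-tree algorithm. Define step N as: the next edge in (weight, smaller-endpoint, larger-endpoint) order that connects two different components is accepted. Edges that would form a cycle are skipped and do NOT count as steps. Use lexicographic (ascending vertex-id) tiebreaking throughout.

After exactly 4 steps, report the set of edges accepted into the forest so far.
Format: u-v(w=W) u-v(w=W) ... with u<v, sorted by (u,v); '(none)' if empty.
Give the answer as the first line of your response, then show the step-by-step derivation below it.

0-5(w=5) 3-4(w=3) 3-5(w=4) 3-6(w=5)

step 1: add edge 3-4 (w=3); MST = {3-4(w=3)}
step 2: add edge 3-5 (w=4); MST = {3-4(w=3) 3-5(w=4)}
step 3: add edge 0-5 (w=5); MST = {0-5(w=5) 3-4(w=3) 3-5(w=4)}
step 4: add edge 3-6 (w=5); MST = {0-5(w=5) 3-4(w=3) 3-5(w=4) 3-6(w=5)}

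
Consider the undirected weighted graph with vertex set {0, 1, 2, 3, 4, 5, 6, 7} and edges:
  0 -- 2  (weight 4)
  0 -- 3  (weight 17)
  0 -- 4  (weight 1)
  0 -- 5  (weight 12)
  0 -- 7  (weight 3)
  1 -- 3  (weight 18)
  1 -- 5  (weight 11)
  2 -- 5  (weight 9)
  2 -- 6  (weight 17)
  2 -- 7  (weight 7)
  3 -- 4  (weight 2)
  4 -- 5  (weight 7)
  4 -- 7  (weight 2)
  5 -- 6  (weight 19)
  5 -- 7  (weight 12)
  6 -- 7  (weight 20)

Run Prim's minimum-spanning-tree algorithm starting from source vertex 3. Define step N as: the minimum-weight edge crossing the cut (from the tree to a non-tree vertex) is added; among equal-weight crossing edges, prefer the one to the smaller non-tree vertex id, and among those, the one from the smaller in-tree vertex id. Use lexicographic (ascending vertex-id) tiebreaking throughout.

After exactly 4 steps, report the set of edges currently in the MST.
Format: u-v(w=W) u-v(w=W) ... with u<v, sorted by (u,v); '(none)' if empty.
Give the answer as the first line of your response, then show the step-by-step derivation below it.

0-2(w=4) 0-4(w=1) 3-4(w=2) 4-7(w=2)

step 1: add edge 3-4 (w=2); MST = {3-4(w=2)}
step 2: add edge 0-4 (w=1); MST = {0-4(w=1) 3-4(w=2)}
step 3: add edge 4-7 (w=2); MST = {0-4(w=1) 3-4(w=2) 4-7(w=2)}
step 4: add edge 0-2 (w=4); MST = {0-2(w=4) 0-4(w=1) 3-4(w=2) 4-7(w=2)}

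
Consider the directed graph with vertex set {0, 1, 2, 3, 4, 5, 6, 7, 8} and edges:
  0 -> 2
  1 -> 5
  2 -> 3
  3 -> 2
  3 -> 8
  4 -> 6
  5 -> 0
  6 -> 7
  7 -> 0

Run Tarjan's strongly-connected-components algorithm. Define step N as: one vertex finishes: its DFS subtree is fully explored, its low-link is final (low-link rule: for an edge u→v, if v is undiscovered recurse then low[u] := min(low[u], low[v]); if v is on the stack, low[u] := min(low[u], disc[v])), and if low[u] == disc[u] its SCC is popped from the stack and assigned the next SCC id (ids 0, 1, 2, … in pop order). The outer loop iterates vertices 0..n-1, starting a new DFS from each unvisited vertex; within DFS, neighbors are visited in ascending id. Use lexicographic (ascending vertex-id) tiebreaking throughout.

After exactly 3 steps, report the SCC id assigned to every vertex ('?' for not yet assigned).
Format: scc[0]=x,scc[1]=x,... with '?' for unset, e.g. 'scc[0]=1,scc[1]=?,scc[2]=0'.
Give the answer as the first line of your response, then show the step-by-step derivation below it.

scc[0]=?,scc[1]=?,scc[2]=1,scc[3]=1,scc[4]=?,scc[5]=?,scc[6]=?,scc[7]=?,scc[8]=0

step 1: low=(low[0]=0,low[1]=?,low[2]=1,low[3]=1,low[4]=?,low[5]=?,low[6]=?,low[7]=?,low[8]=3); scc=(scc[0]=?,scc[1]=?,scc[2]=?,scc[3]=?,scc[4]=?,scc[5]=?,scc[6]=?,scc[7]=?,scc[8]=0)
step 2: low=(low[0]=0,low[1]=?,low[2]=1,low[3]=1,low[4]=?,low[5]=?,low[6]=?,low[7]=?,low[8]=3); scc=(scc[0]=?,scc[1]=?,scc[2]=?,scc[3]=?,scc[4]=?,scc[5]=?,scc[6]=?,scc[7]=?,scc[8]=0)
step 3: low=(low[0]=0,low[1]=?,low[2]=1,low[3]=1,low[4]=?,low[5]=?,low[6]=?,low[7]=?,low[8]=3); scc=(scc[0]=?,scc[1]=?,scc[2]=1,scc[3]=1,scc[4]=?,scc[5]=?,scc[6]=?,scc[7]=?,scc[8]=0)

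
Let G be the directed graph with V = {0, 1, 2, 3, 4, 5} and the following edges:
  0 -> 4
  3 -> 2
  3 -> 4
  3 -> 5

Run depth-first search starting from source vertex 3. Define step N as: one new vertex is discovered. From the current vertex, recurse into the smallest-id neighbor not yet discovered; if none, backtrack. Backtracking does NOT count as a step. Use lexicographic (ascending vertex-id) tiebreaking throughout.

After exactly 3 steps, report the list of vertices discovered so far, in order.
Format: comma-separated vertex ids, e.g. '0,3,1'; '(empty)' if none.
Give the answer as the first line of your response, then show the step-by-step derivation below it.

3,2,4

step 1: discover 3; path=3; order=3
step 2: discover 2; path=3>2; order=3,2
step 3: discover 4; path=3>4; order=3,2,4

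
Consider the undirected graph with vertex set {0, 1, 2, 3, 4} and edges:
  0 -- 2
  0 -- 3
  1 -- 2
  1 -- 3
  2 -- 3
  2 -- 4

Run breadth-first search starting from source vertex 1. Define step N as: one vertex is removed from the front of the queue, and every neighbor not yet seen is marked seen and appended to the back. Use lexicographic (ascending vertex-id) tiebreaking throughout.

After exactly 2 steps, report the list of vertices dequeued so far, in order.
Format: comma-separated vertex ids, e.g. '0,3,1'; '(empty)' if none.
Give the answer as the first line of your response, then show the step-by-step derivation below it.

1,2

step 1: dequeue 1; queue=[2,3]; order=1
step 2: dequeue 2; queue=[3,0,4]; order=1,2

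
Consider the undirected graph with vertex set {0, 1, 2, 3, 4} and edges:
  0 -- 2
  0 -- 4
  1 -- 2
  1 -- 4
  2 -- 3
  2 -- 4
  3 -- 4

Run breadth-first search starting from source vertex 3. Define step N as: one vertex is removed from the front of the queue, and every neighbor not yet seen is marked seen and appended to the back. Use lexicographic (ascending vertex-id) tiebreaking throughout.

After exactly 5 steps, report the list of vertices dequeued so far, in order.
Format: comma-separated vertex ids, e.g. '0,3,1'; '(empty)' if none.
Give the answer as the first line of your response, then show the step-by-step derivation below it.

3,2,4,0,1

step 1: dequeue 3; queue=[2,4]; order=3
step 2: dequeue 2; queue=[4,0,1]; order=3,2
step 3: dequeue 4; queue=[0,1]; order=3,2,4
step 4: dequeue 0; queue=[1]; order=3,2,4,0
step 5: dequeue 1; queue=[(empty)]; order=3,2,4,0,1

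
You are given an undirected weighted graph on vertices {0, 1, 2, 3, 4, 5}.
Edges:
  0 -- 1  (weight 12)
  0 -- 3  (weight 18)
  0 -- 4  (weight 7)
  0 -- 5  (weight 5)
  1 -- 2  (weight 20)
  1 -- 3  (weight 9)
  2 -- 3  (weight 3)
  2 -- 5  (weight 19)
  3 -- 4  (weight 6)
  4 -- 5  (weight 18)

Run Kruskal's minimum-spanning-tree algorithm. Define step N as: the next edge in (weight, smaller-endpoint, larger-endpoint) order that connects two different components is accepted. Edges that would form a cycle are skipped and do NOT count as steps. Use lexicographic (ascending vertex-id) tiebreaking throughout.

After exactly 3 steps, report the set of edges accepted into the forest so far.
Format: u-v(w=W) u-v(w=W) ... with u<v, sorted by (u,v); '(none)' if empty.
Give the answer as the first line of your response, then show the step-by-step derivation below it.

0-5(w=5) 2-3(w=3) 3-4(w=6)

step 1: add edge 2-3 (w=3); MST = {2-3(w=3)}
step 2: add edge 0-5 (w=5); MST = {0-5(w=5) 2-3(w=3)}
step 3: add edge 3-4 (w=6); MST = {0-5(w=5) 2-3(w=3) 3-4(w=6)}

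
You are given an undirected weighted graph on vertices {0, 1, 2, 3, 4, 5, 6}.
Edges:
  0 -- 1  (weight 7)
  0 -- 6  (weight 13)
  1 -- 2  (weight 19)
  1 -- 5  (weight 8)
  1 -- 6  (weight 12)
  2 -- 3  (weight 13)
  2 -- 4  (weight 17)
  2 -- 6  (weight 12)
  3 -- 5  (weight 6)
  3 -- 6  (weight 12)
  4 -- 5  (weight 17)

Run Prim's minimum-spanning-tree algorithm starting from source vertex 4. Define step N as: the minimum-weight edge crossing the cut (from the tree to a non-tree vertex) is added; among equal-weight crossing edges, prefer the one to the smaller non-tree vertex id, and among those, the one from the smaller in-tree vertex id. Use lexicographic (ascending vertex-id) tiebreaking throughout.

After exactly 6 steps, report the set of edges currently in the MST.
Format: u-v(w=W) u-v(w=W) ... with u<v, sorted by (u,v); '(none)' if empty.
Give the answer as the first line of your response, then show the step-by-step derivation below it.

0-1(w=7) 1-5(w=8) 1-6(w=12) 2-4(w=17) 2-6(w=12) 3-5(w=6)

step 1: add edge 2-4 (w=17); MST = {2-4(w=17)}
step 2: add edge 2-6 (w=12); MST = {2-4(w=17) 2-6(w=12)}
step 3: add edge 1-6 (w=12); MST = {1-6(w=12) 2-4(w=17) 2-6(w=12)}
step 4: add edge 0-1 (w=7); MST = {0-1(w=7) 1-6(w=12) 2-4(w=17) 2-6(w=12)}
step 5: add edge 1-5 (w=8); MST = {0-1(w=7) 1-5(w=8) 1-6(w=12) 2-4(w=17) 2-6(w=12)}
step 6: add edge 3-5 (w=6); MST = {0-1(w=7) 1-5(w=8) 1-6(w=12) 2-4(w=17) 2-6(w=12) 3-5(w=6)}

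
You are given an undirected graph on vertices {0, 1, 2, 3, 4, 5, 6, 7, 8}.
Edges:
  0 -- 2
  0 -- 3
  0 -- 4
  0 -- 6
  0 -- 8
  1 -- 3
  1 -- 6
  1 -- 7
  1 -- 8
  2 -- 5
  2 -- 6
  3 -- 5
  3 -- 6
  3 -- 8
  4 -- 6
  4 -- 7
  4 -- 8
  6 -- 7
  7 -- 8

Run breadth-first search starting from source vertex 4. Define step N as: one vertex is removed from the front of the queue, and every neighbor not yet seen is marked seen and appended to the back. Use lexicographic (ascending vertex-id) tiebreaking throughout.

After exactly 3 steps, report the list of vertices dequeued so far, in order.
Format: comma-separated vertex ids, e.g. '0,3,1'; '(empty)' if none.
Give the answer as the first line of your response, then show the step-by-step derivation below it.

4,0,6

step 1: dequeue 4; queue=[0,6,7,8]; order=4
step 2: dequeue 0; queue=[6,7,8,2,3]; order=4,0
step 3: dequeue 6; queue=[7,8,2,3,1]; order=4,0,6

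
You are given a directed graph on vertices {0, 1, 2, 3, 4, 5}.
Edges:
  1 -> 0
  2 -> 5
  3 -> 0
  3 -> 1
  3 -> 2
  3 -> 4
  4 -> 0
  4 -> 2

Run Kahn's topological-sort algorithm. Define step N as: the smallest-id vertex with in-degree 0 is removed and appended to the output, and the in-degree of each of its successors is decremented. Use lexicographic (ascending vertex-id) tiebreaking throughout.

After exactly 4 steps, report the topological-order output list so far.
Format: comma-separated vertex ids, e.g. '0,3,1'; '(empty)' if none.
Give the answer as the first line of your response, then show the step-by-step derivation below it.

3,1,4,0

step 1: output 3; order=[3]; indeg=(2,0,1,0,0,1)
step 2: output 1; order=[3,1]; indeg=(1,0,1,0,0,1)
step 3: output 4; order=[3,1,4]; indeg=(0,0,0,0,0,1)
step 4: output 0; order=[3,1,4,0]; indeg=(0,0,0,0,0,1)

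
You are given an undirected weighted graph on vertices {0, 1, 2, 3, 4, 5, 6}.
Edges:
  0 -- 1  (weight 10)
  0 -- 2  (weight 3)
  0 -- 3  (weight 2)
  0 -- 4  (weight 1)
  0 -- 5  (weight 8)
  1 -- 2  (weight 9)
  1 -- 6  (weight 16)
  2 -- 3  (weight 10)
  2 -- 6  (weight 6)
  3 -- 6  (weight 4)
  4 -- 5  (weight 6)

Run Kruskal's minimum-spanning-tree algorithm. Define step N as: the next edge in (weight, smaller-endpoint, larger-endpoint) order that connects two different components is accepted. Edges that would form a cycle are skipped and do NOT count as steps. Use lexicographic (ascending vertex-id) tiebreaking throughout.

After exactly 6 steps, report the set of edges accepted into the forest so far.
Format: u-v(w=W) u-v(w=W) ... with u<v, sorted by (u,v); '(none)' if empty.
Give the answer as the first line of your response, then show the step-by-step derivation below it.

0-2(w=3) 0-3(w=2) 0-4(w=1) 1-2(w=9) 3-6(w=4) 4-5(w=6)

step 1: add edge 0-4 (w=1); MST = {0-4(w=1)}
step 2: add edge 0-3 (w=2); MST = {0-3(w=2) 0-4(w=1)}
step 3: add edge 0-2 (w=3); MST = {0-2(w=3) 0-3(w=2) 0-4(w=1)}
step 4: add edge 3-6 (w=4); MST = {0-2(w=3) 0-3(w=2) 0-4(w=1) 3-6(w=4)}
step 5: add edge 4-5 (w=6); MST = {0-2(w=3) 0-3(w=2) 0-4(w=1) 3-6(w=4) 4-5(w=6)}
step 6: add edge 1-2 (w=9); MST = {0-2(w=3) 0-3(w=2) 0-4(w=1) 1-2(w=9) 3-6(w=4) 4-5(w=6)}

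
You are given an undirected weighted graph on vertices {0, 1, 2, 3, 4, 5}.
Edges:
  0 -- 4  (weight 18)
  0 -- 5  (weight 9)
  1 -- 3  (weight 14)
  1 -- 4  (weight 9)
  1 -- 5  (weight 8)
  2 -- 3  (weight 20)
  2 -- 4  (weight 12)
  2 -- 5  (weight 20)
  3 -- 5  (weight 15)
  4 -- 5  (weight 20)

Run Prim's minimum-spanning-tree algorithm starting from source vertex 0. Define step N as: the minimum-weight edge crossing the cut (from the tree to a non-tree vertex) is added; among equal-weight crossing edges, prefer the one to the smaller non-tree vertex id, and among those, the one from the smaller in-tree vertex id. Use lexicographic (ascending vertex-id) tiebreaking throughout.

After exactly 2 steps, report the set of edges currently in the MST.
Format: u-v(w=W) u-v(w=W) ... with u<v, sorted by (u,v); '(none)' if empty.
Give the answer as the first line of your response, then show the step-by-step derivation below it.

0-5(w=9) 1-5(w=8)

step 1: add edge 0-5 (w=9); MST = {0-5(w=9)}
step 2: add edge 1-5 (w=8); MST = {0-5(w=9) 1-5(w=8)}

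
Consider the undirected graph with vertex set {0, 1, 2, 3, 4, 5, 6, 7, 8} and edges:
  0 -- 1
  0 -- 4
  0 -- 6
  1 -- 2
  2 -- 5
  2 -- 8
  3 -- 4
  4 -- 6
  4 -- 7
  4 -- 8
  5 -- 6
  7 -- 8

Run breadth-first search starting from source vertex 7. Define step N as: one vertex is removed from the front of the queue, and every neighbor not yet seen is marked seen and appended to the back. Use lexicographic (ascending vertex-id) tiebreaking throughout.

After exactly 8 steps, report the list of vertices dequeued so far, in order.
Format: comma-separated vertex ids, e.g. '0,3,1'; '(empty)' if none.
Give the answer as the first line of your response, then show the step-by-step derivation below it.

7,4,8,0,3,6,2,1

step 1: dequeue 7; queue=[4,8]; order=7
step 2: dequeue 4; queue=[8,0,3,6]; order=7,4
step 3: dequeue 8; queue=[0,3,6,2]; order=7,4,8
step 4: dequeue 0; queue=[3,6,2,1]; order=7,4,8,0
step 5: dequeue 3; queue=[6,2,1]; order=7,4,8,0,3
step 6: dequeue 6; queue=[2,1,5]; order=7,4,8,0,3,6
step 7: dequeue 2; queue=[1,5]; order=7,4,8,0,3,6,2
step 8: dequeue 1; queue=[5]; order=7,4,8,0,3,6,2,1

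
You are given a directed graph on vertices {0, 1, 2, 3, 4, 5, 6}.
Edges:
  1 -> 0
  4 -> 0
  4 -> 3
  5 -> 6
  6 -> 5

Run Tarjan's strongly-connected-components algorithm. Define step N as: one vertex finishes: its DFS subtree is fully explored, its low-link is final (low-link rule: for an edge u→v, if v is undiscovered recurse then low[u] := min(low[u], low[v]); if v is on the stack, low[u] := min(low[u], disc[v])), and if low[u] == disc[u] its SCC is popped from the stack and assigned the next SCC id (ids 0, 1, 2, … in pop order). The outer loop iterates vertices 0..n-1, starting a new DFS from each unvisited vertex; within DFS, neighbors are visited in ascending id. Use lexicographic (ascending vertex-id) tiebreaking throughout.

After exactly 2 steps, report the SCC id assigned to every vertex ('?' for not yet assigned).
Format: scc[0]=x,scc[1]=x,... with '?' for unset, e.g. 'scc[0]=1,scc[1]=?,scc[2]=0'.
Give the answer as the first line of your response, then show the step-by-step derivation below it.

scc[0]=0,scc[1]=1,scc[2]=?,scc[3]=?,scc[4]=?,scc[5]=?,scc[6]=?

step 1: low=(low[0]=0,low[1]=?,low[2]=?,low[3]=?,low[4]=?,low[5]=?,low[6]=?); scc=(scc[0]=0,scc[1]=?,scc[2]=?,scc[3]=?,scc[4]=?,scc[5]=?,scc[6]=?)
step 2: low=(low[0]=0,low[1]=1,low[2]=?,low[3]=?,low[4]=?,low[5]=?,low[6]=?); scc=(scc[0]=0,scc[1]=1,scc[2]=?,scc[3]=?,scc[4]=?,scc[5]=?,scc[6]=?)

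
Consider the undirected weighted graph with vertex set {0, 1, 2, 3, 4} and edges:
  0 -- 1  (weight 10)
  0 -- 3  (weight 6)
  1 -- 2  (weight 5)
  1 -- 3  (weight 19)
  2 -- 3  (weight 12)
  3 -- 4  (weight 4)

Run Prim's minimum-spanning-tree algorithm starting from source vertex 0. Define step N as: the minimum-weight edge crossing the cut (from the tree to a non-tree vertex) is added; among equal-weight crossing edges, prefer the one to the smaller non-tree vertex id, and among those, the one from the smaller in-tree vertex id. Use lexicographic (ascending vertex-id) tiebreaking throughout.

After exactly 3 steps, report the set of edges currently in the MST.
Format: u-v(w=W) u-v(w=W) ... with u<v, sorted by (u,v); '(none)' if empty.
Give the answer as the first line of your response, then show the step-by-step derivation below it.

0-1(w=10) 0-3(w=6) 3-4(w=4)

step 1: add edge 0-3 (w=6); MST = {0-3(w=6)}
step 2: add edge 3-4 (w=4); MST = {0-3(w=6) 3-4(w=4)}
step 3: add edge 0-1 (w=10); MST = {0-1(w=10) 0-3(w=6) 3-4(w=4)}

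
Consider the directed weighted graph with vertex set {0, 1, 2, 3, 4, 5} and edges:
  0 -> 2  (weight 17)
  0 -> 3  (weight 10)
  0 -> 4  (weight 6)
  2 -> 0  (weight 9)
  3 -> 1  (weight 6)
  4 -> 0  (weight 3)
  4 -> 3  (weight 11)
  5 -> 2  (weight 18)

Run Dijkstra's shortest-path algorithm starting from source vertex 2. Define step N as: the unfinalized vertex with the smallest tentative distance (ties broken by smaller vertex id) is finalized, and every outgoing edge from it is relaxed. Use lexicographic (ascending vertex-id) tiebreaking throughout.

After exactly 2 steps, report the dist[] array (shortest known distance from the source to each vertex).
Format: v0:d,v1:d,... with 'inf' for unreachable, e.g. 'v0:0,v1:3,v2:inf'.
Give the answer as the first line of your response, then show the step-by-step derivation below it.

v0:9,v1:inf,v2:0,v3:19,v4:15,v5:inf

step 1: dist = v0:9,v1:inf,v2:0,v3:inf,v4:inf,v5:inf
step 2: dist = v0:9,v1:inf,v2:0,v3:19,v4:15,v5:inf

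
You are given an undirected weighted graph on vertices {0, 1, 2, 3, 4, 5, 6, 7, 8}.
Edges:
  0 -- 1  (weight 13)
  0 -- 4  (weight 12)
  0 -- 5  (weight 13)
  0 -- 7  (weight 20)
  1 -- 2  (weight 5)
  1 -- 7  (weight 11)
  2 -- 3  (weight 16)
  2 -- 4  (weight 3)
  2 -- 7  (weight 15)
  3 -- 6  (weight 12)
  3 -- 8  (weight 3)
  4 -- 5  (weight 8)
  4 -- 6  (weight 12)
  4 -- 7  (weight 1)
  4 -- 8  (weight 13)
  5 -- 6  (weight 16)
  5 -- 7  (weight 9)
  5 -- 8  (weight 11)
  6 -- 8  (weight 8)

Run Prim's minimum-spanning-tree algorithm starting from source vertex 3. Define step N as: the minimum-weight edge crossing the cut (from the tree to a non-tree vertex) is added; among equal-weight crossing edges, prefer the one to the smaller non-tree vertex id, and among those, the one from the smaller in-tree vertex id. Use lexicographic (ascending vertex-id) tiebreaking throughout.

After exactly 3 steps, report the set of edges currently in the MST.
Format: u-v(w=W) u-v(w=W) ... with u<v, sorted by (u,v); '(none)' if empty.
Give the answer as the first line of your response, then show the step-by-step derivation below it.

3-8(w=3) 5-8(w=11) 6-8(w=8)

step 1: add edge 3-8 (w=3); MST = {3-8(w=3)}
step 2: add edge 6-8 (w=8); MST = {3-8(w=3) 6-8(w=8)}
step 3: add edge 5-8 (w=11); MST = {3-8(w=3) 5-8(w=11) 6-8(w=8)}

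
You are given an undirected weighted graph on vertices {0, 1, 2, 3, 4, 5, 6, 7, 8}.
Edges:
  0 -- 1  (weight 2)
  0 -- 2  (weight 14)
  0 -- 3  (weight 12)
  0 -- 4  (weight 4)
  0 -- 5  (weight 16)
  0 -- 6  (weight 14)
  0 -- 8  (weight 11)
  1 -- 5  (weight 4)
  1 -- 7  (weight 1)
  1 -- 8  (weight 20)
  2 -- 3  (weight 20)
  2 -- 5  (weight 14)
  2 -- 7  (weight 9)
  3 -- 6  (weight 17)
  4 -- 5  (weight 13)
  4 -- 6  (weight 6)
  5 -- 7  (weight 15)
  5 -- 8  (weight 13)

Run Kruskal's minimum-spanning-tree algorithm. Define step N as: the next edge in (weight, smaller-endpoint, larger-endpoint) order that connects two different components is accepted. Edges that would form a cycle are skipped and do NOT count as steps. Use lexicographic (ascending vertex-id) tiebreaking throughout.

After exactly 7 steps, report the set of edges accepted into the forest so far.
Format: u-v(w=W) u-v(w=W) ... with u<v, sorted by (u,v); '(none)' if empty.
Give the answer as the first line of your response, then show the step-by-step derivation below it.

0-1(w=2) 0-4(w=4) 0-8(w=11) 1-5(w=4) 1-7(w=1) 2-7(w=9) 4-6(w=6)

step 1: add edge 1-7 (w=1); MST = {1-7(w=1)}
step 2: add edge 0-1 (w=2); MST = {0-1(w=2) 1-7(w=1)}
step 3: add edge 0-4 (w=4); MST = {0-1(w=2) 0-4(w=4) 1-7(w=1)}
step 4: add edge 1-5 (w=4); MST = {0-1(w=2) 0-4(w=4) 1-5(w=4) 1-7(w=1)}
step 5: add edge 4-6 (w=6); MST = {0-1(w=2) 0-4(w=4) 1-5(w=4) 1-7(w=1) 4-6(w=6)}
step 6: add edge 2-7 (w=9); MST = {0-1(w=2) 0-4(w=4) 1-5(w=4) 1-7(w=1) 2-7(w=9) 4-6(w=6)}
step 7: add edge 0-8 (w=11); MST = {0-1(w=2) 0-4(w=4) 0-8(w=11) 1-5(w=4) 1-7(w=1) 2-7(w=9) 4-6(w=6)}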